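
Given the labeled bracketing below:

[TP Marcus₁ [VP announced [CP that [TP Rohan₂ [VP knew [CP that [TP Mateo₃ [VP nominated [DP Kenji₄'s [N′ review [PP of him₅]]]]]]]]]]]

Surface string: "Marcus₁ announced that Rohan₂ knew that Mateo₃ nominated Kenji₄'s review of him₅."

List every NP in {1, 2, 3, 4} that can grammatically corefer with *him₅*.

*him* is a pronoun, so Principle B applies: it must be free in its binding domain.
Binding domain of *him₅*: the possessed DP, whose subject is Kenji₄.
*Marcus₁* c-commands the pronoun but from outside its binding domain, and is not c-commanded by it → coindexation permitted.
*Rohan₂* c-commands the pronoun but from outside its binding domain, and is not c-commanded by it → coindexation permitted.
*Mateo₃* c-commands the pronoun but from outside its binding domain, and is not c-commanded by it → coindexation permitted.
*Kenji₄* c-commands the pronoun within its binding domain → coindexation would violate Principle B.

{1, 2, 3}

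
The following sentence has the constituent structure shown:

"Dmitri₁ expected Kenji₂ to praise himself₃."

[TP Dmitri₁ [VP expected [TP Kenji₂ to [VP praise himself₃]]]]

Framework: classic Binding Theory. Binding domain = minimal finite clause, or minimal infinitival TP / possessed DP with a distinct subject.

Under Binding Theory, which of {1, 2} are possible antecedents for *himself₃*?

{2}

*himself* is an anaphor, so Principle A applies: it must be bound in its binding domain.
Binding domain of *himself₃*: the embedded TP, whose subject is Kenji₂.
*Dmitri₁* c-commands the anaphor but is outside its binding domain → cannot satisfy Principle A.
*Kenji₂* c-commands the anaphor within its binding domain → licit binder.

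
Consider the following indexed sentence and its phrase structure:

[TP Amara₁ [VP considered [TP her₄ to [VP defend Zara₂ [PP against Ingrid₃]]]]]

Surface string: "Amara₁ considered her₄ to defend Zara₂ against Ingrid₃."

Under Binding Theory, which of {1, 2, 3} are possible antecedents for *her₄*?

none

*her* is a pronoun, so Principle B applies: it must be free in its binding domain.
Binding domain of *her₄*: the matrix TP, whose subject is Amara₁.
*Amara₁* c-commands the pronoun within its binding domain → coindexation would violate Principle B.
*Zara₂*: the pronoun c-commands this R-expression → coindexation would violate Principle C on *Zara₂*.
*Ingrid₃*: the pronoun c-commands this R-expression → coindexation would violate Principle C on *Ingrid₃*.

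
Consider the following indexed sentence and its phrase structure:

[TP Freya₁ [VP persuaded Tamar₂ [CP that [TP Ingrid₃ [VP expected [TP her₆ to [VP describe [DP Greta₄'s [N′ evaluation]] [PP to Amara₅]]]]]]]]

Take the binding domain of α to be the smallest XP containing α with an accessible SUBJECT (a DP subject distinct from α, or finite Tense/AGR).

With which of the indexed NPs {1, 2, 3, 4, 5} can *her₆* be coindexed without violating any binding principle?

*her* is a pronoun, so Principle B applies: it must be free in its binding domain.
Binding domain of *her₆*: the embedded TP, whose subject is Ingrid₃.
*Freya₁* c-commands the pronoun but from outside its binding domain, and is not c-commanded by it → coindexation permitted.
*Tamar₂* c-commands the pronoun but from outside its binding domain, and is not c-commanded by it → coindexation permitted.
*Ingrid₃* c-commands the pronoun within its binding domain → coindexation would violate Principle B.
*Greta₄*: the pronoun c-commands this R-expression → coindexation would violate Principle C on *Greta₄*.
*Amara₅*: the pronoun c-commands this R-expression → coindexation would violate Principle C on *Amara₅*.

{1, 2}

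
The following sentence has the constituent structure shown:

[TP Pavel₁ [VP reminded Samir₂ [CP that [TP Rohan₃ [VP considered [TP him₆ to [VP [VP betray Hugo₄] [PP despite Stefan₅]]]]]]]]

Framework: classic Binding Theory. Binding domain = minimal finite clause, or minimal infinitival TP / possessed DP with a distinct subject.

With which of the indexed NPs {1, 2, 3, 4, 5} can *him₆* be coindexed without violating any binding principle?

*him* is a pronoun, so Principle B applies: it must be free in its binding domain.
Binding domain of *him₆*: the embedded TP, whose subject is Rohan₃.
*Pavel₁* c-commands the pronoun but from outside its binding domain, and is not c-commanded by it → coindexation permitted.
*Samir₂* c-commands the pronoun but from outside its binding domain, and is not c-commanded by it → coindexation permitted.
*Rohan₃* c-commands the pronoun within its binding domain → coindexation would violate Principle B.
*Hugo₄*: the pronoun c-commands this R-expression → coindexation would violate Principle C on *Hugo₄*.
*Stefan₅*: the pronoun c-commands this R-expression → coindexation would violate Principle C on *Stefan₅*.

{1, 2}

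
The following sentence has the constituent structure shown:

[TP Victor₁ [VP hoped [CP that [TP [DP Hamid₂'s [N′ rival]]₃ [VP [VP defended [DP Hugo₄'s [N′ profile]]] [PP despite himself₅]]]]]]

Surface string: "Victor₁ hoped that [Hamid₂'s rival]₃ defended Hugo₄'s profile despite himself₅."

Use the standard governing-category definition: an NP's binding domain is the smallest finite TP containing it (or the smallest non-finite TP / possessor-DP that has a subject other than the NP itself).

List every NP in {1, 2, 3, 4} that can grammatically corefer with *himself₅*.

*himself* is an anaphor, so Principle A applies: it must be bound in its binding domain.
Binding domain of *himself₅*: the embedded TP, whose subject is [Hamid₂'s rival]₃.
*Victor₁* c-commands the anaphor but is outside its binding domain → cannot satisfy Principle A.
*Hamid₂* does not c-command the anaphor → cannot bind it.
*[Hamid₂'s rival]₃* c-commands the anaphor within its binding domain → licit binder.
*Hugo₄* does not c-command the anaphor → cannot bind it.

{3}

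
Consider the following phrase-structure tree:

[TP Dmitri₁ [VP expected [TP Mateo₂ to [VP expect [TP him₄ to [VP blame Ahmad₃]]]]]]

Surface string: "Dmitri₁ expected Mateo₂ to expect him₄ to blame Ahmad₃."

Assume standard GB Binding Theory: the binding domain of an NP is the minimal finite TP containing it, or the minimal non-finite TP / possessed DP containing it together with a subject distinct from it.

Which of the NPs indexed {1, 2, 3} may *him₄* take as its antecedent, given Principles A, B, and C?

{1}

*him* is a pronoun, so Principle B applies: it must be free in its binding domain.
Binding domain of *him₄*: the embedded TP, whose subject is Mateo₂.
*Dmitri₁* c-commands the pronoun but from outside its binding domain, and is not c-commanded by it → coindexation permitted.
*Mateo₂* c-commands the pronoun within its binding domain → coindexation would violate Principle B.
*Ahmad₃*: the pronoun c-commands this R-expression → coindexation would violate Principle C on *Ahmad₃*.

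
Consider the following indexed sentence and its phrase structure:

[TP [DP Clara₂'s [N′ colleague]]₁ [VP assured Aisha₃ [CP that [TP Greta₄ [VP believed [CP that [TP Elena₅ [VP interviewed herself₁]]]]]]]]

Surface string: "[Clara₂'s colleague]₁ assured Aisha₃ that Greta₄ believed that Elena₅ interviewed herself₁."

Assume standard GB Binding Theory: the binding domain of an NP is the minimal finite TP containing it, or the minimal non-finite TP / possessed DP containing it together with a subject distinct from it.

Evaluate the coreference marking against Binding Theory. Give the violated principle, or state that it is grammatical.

The two coindexed NPs are *[Clara₂'s colleague]₁* and *herself₁*.
*herself₁* is an anaphor. Principle A requires it to be bound within its binding domain — the embedded TP, whose subject is Elena₅.
Within that domain it is c-commanded by *Elena₅*, which does not share its index.
*[Clara₂'s colleague]₁* does c-command the anaphor, but from outside its binding domain.
The anaphor is unbound in its domain → Principle A violation.

Principle A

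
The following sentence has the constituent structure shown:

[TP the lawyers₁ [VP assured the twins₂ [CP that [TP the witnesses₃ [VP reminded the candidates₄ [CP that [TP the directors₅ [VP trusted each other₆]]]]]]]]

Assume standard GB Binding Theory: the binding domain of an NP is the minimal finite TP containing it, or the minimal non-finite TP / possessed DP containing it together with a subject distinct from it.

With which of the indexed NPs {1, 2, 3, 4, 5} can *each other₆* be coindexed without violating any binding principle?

*each other* is an anaphor, so Principle A applies: it must be bound in its binding domain.
Binding domain of *each other₆*: the embedded TP, whose subject is the directors₅.
*the lawyers₁* c-commands the anaphor but is outside its binding domain → cannot satisfy Principle A.
*the twins₂* c-commands the anaphor but is outside its binding domain → cannot satisfy Principle A.
*the witnesses₃* c-commands the anaphor but is outside its binding domain → cannot satisfy Principle A.
*the candidates₄* c-commands the anaphor but is outside its binding domain → cannot satisfy Principle A.
*the directors₅* c-commands the anaphor within its binding domain → licit binder.

{5}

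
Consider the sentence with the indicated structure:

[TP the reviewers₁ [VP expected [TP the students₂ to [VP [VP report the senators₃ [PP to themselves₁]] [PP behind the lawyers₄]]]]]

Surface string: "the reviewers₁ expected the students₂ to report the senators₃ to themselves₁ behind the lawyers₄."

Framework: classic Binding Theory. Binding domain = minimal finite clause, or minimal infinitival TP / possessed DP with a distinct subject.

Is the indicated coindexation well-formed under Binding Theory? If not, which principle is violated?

The two coindexed NPs are *the reviewers₁* and *themselves₁*.
*themselves₁* is an anaphor. Principle A requires it to be bound within its binding domain — the embedded TP, whose subject is the students₂.
Within that domain it is c-commanded by *the students₂*, *the senators₃*, none of which share its index.
*the reviewers₁* does c-command the anaphor, but from outside its binding domain.
The anaphor is unbound in its domain → Principle A violation.

Principle A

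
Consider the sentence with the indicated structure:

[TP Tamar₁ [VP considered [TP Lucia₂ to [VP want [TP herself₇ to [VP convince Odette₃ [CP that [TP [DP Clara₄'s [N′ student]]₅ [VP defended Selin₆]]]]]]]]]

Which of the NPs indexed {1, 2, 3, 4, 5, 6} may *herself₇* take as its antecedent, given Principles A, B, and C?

*herself* is an anaphor, so Principle A applies: it must be bound in its binding domain.
Binding domain of *herself₇*: the embedded TP, whose subject is Lucia₂.
*Tamar₁* c-commands the anaphor but is outside its binding domain → cannot satisfy Principle A.
*Lucia₂* c-commands the anaphor within its binding domain → licit binder.
*Odette₃* does not c-command the anaphor → cannot bind it.
*Clara₄* does not c-command the anaphor → cannot bind it.
*[Clara₄'s student]₅* does not c-command the anaphor → cannot bind it.
*Selin₆* does not c-command the anaphor → cannot bind it.

{2}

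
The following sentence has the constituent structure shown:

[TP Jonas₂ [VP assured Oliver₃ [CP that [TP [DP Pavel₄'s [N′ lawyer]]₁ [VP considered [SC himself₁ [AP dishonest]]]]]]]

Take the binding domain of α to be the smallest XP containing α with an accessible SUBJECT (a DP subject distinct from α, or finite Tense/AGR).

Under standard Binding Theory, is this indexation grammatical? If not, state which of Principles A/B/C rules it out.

The two coindexed NPs are *[Pavel₄'s lawyer]₁* and *himself₁*.
*himself₁* is an anaphor; its binding domain is the embedded TP, whose subject is [Pavel₄'s lawyer]₁. *[Pavel₄'s lawyer]₁* c-commands it within that domain and shares its index, so Principle A is satisfied.
*[Pavel₄'s lawyer]₁* is an R-expression; *himself₁* does not c-command it, and no other NP shares its index, so Principle C is satisfied.
All principles are respected.

grammatical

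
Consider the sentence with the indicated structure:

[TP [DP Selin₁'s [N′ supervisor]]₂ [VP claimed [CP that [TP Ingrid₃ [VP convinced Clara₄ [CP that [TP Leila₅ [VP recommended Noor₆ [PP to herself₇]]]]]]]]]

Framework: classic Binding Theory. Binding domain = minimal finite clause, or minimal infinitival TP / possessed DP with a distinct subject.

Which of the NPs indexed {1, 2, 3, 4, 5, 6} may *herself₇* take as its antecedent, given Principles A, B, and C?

{5, 6}

*herself* is an anaphor, so Principle A applies: it must be bound in its binding domain.
Binding domain of *herself₇*: the embedded TP, whose subject is Leila₅.
*Selin₁* does not c-command the anaphor → cannot bind it.
*[Selin₁'s supervisor]₂* c-commands the anaphor but is outside its binding domain → cannot satisfy Principle A.
*Ingrid₃* c-commands the anaphor but is outside its binding domain → cannot satisfy Principle A.
*Clara₄* c-commands the anaphor but is outside its binding domain → cannot satisfy Principle A.
*Leila₅* c-commands the anaphor within its binding domain → licit binder.
*Noor₆* c-commands the anaphor within its binding domain → licit binder.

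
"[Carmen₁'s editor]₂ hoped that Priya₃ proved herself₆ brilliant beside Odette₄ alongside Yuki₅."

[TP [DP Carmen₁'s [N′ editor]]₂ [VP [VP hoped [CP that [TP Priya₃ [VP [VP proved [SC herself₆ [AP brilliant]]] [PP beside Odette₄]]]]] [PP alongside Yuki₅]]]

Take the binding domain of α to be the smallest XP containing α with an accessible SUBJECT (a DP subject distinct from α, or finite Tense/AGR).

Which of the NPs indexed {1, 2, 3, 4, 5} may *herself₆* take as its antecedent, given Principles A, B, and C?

{3}

*herself* is an anaphor, so Principle A applies: it must be bound in its binding domain.
Binding domain of *herself₆*: the embedded TP, whose subject is Priya₃.
*Carmen₁* does not c-command the anaphor → cannot bind it.
*[Carmen₁'s editor]₂* c-commands the anaphor but is outside its binding domain → cannot satisfy Principle A.
*Priya₃* c-commands the anaphor within its binding domain → licit binder.
*Odette₄* does not c-command the anaphor → cannot bind it.
*Yuki₅* does not c-command the anaphor → cannot bind it.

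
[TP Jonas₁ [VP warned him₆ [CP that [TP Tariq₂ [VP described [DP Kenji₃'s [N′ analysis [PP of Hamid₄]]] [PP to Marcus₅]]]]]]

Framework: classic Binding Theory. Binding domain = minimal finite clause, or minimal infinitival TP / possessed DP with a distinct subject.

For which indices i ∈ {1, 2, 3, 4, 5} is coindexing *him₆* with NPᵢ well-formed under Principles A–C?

*him* is a pronoun, so Principle B applies: it must be free in its binding domain.
Binding domain of *him₆*: the matrix TP, whose subject is Jonas₁.
*Jonas₁* c-commands the pronoun within its binding domain → coindexation would violate Principle B.
*Tariq₂*: the pronoun c-commands this R-expression → coindexation would violate Principle C on *Tariq₂*.
*Kenji₃*: the pronoun c-commands this R-expression → coindexation would violate Principle C on *Kenji₃*.
*Hamid₄*: the pronoun c-commands this R-expression → coindexation would violate Principle C on *Hamid₄*.
*Marcus₅*: the pronoun c-commands this R-expression → coindexation would violate Principle C on *Marcus₅*.

none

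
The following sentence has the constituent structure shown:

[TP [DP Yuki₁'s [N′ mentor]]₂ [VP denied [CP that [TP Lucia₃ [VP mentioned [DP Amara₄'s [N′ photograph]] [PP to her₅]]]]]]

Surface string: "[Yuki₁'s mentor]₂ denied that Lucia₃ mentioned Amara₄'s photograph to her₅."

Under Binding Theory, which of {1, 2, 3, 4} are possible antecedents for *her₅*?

{1, 2, 4}

*her* is a pronoun, so Principle B applies: it must be free in its binding domain.
Binding domain of *her₅*: the embedded TP, whose subject is Lucia₃.
*Yuki₁* and the pronoun do not c-command one another → neither Principle B nor Principle C is at stake; coindexation permitted.
*[Yuki₁'s mentor]₂* c-commands the pronoun but from outside its binding domain, and is not c-commanded by it → coindexation permitted.
*Lucia₃* c-commands the pronoun within its binding domain → coindexation would violate Principle B.
*Amara₄* and the pronoun do not c-command one another → neither Principle B nor Principle C is at stake; coindexation permitted.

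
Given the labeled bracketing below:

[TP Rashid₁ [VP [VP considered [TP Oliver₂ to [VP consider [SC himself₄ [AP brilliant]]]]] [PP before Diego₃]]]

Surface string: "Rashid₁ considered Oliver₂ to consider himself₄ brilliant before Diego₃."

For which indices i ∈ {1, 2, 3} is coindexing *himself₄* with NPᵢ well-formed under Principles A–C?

*himself* is an anaphor, so Principle A applies: it must be bound in its binding domain.
Binding domain of *himself₄*: the embedded TP, whose subject is Oliver₂.
*Rashid₁* c-commands the anaphor but is outside its binding domain → cannot satisfy Principle A.
*Oliver₂* c-commands the anaphor within its binding domain → licit binder.
*Diego₃* does not c-command the anaphor → cannot bind it.

{2}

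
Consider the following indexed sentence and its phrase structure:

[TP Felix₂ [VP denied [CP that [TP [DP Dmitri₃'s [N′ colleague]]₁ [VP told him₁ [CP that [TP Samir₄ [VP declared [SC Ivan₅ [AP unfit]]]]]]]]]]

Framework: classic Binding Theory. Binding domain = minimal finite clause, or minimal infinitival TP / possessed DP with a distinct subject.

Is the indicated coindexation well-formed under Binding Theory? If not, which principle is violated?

The two coindexed NPs are *[Dmitri₃'s colleague]₁* and *him₁*.
*him₁* is a pronoun. Its binding domain is the embedded TP, whose subject is [Dmitri₃'s colleague]₁.
*[Dmitri₃'s colleague]₁* c-commands it within that domain and carries the same index.
The pronoun is locally bound → Principle B violation.

Principle B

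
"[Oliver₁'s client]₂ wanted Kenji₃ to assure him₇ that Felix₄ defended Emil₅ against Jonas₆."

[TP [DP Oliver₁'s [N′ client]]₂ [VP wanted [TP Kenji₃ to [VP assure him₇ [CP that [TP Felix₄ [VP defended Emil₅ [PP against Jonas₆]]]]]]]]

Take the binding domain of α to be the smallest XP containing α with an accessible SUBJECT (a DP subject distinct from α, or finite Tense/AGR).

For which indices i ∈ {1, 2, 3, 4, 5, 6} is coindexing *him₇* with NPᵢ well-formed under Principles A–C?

{1, 2}

*him* is a pronoun, so Principle B applies: it must be free in its binding domain.
Binding domain of *him₇*: the embedded TP, whose subject is Kenji₃.
*Oliver₁* and the pronoun do not c-command one another → neither Principle B nor Principle C is at stake; coindexation permitted.
*[Oliver₁'s client]₂* c-commands the pronoun but from outside its binding domain, and is not c-commanded by it → coindexation permitted.
*Kenji₃* c-commands the pronoun within its binding domain → coindexation would violate Principle B.
*Felix₄*: the pronoun c-commands this R-expression → coindexation would violate Principle C on *Felix₄*.
*Emil₅*: the pronoun c-commands this R-expression → coindexation would violate Principle C on *Emil₅*.
*Jonas₆*: the pronoun c-commands this R-expression → coindexation would violate Principle C on *Jonas₆*.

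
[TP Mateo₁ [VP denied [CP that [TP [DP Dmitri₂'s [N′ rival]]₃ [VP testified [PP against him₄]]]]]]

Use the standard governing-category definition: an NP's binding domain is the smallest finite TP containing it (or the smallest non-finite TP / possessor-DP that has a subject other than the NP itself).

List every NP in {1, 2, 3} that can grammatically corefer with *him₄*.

*him* is a pronoun, so Principle B applies: it must be free in its binding domain.
Binding domain of *him₄*: the embedded TP, whose subject is [Dmitri₂'s rival]₃.
*Mateo₁* c-commands the pronoun but from outside its binding domain, and is not c-commanded by it → coindexation permitted.
*Dmitri₂* and the pronoun do not c-command one another → neither Principle B nor Principle C is at stake; coindexation permitted.
*[Dmitri₂'s rival]₃* c-commands the pronoun within its binding domain → coindexation would violate Principle B.

{1, 2}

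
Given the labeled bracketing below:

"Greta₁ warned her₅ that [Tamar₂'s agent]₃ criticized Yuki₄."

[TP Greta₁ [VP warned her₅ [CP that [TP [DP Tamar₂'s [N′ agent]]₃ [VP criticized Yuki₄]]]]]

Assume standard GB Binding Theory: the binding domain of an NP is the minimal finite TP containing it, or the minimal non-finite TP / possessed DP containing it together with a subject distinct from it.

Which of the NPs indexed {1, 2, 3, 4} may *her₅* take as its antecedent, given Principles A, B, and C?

*her* is a pronoun, so Principle B applies: it must be free in its binding domain.
Binding domain of *her₅*: the matrix TP, whose subject is Greta₁.
*Greta₁* c-commands the pronoun within its binding domain → coindexation would violate Principle B.
*Tamar₂*: the pronoun c-commands this R-expression → coindexation would violate Principle C on *Tamar₂*.
*[Tamar₂'s agent]₃*: the pronoun c-commands this R-expression → coindexation would violate Principle C on *[Tamar₂'s agent]₃*.
*Yuki₄*: the pronoun c-commands this R-expression → coindexation would violate Principle C on *Yuki₄*.

none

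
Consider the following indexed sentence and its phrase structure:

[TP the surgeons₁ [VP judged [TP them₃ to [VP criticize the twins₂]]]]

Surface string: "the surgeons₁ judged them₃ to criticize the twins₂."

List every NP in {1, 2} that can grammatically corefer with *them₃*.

none

*them* is a pronoun, so Principle B applies: it must be free in its binding domain.
Binding domain of *them₃*: the matrix TP, whose subject is the surgeons₁.
*the surgeons₁* c-commands the pronoun within its binding domain → coindexation would violate Principle B.
*the twins₂*: the pronoun c-commands this R-expression → coindexation would violate Principle C on *the twins₂*.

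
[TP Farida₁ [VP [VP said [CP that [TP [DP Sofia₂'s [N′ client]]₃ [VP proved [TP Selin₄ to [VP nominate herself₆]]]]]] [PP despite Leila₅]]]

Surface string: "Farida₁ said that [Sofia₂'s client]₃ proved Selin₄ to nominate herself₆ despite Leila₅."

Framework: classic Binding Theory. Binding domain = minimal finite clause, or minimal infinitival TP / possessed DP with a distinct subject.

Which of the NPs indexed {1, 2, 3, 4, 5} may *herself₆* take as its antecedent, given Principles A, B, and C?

*herself* is an anaphor, so Principle A applies: it must be bound in its binding domain.
Binding domain of *herself₆*: the embedded TP, whose subject is Selin₄.
*Farida₁* c-commands the anaphor but is outside its binding domain → cannot satisfy Principle A.
*Sofia₂* does not c-command the anaphor → cannot bind it.
*[Sofia₂'s client]₃* c-commands the anaphor but is outside its binding domain → cannot satisfy Principle A.
*Selin₄* c-commands the anaphor within its binding domain → licit binder.
*Leila₅* does not c-command the anaphor → cannot bind it.

{4}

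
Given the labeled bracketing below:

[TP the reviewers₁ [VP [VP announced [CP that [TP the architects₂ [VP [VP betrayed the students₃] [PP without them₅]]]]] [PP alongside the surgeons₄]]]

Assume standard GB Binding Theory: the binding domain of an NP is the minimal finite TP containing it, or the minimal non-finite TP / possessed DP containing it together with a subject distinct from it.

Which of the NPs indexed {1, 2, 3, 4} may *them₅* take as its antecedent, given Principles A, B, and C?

{1, 3, 4}

*them* is a pronoun, so Principle B applies: it must be free in its binding domain.
Binding domain of *them₅*: the embedded TP, whose subject is the architects₂.
*the reviewers₁* c-commands the pronoun but from outside its binding domain, and is not c-commanded by it → coindexation permitted.
*the architects₂* c-commands the pronoun within its binding domain → coindexation would violate Principle B.
*the students₃* and the pronoun do not c-command one another → neither Principle B nor Principle C is at stake; coindexation permitted.
*the surgeons₄* and the pronoun do not c-command one another → neither Principle B nor Principle C is at stake; coindexation permitted.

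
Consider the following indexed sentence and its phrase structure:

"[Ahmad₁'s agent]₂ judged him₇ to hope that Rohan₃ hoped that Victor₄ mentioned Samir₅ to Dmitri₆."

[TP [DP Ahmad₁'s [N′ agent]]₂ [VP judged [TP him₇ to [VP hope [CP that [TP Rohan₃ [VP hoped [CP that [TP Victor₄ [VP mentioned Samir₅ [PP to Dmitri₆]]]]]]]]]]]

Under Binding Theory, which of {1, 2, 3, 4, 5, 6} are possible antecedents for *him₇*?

{1}

*him* is a pronoun, so Principle B applies: it must be free in its binding domain.
Binding domain of *him₇*: the matrix TP, whose subject is [Ahmad₁'s agent]₂.
*Ahmad₁* and the pronoun do not c-command one another → neither Principle B nor Principle C is at stake; coindexation permitted.
*[Ahmad₁'s agent]₂* c-commands the pronoun within its binding domain → coindexation would violate Principle B.
*Rohan₃*: the pronoun c-commands this R-expression → coindexation would violate Principle C on *Rohan₃*.
*Victor₄*: the pronoun c-commands this R-expression → coindexation would violate Principle C on *Victor₄*.
*Samir₅*: the pronoun c-commands this R-expression → coindexation would violate Principle C on *Samir₅*.
*Dmitri₆*: the pronoun c-commands this R-expression → coindexation would violate Principle C on *Dmitri₆*.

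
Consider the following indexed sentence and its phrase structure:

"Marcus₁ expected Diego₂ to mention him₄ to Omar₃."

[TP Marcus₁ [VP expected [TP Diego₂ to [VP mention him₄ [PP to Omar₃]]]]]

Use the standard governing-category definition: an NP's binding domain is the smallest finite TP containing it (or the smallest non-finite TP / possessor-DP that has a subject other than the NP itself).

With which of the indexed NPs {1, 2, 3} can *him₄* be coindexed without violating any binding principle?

{1}

*him* is a pronoun, so Principle B applies: it must be free in its binding domain.
Binding domain of *him₄*: the embedded TP, whose subject is Diego₂.
*Marcus₁* c-commands the pronoun but from outside its binding domain, and is not c-commanded by it → coindexation permitted.
*Diego₂* c-commands the pronoun within its binding domain → coindexation would violate Principle B.
*Omar₃*: the pronoun c-commands this R-expression → coindexation would violate Principle C on *Omar₃*.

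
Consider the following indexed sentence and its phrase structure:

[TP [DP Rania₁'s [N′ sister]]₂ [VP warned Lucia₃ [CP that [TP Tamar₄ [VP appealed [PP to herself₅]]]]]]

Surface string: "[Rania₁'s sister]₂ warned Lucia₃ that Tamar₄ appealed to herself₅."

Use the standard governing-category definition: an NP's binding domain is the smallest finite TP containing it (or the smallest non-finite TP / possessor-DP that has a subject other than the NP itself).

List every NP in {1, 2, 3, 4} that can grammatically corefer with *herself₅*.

*herself* is an anaphor, so Principle A applies: it must be bound in its binding domain.
Binding domain of *herself₅*: the embedded TP, whose subject is Tamar₄.
*Rania₁* does not c-command the anaphor → cannot bind it.
*[Rania₁'s sister]₂* c-commands the anaphor but is outside its binding domain → cannot satisfy Principle A.
*Lucia₃* c-commands the anaphor but is outside its binding domain → cannot satisfy Principle A.
*Tamar₄* c-commands the anaphor within its binding domain → licit binder.

{4}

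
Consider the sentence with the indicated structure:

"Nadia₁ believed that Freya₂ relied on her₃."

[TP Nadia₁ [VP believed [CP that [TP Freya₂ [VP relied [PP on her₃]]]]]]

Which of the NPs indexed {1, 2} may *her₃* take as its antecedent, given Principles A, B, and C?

*her* is a pronoun, so Principle B applies: it must be free in its binding domain.
Binding domain of *her₃*: the embedded TP, whose subject is Freya₂.
*Nadia₁* c-commands the pronoun but from outside its binding domain, and is not c-commanded by it → coindexation permitted.
*Freya₂* c-commands the pronoun within its binding domain → coindexation would violate Principle B.

{1}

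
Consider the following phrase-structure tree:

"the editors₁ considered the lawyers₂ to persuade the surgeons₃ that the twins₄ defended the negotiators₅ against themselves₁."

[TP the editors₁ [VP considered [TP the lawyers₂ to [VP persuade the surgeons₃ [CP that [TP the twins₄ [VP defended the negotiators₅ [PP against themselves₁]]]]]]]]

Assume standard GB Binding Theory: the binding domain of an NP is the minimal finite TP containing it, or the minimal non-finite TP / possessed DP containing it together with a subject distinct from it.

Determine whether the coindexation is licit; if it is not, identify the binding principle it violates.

The two coindexed NPs are *the editors₁* and *themselves₁*.
*themselves₁* is an anaphor. Principle A requires it to be bound within its binding domain — the embedded TP, whose subject is the twins₄.
Within that domain it is c-commanded by *the twins₄*, *the negotiators₅*, none of which share its index.
*the editors₁* does c-command the anaphor, but from outside its binding domain.
The anaphor is unbound in its domain → Principle A violation.

Principle A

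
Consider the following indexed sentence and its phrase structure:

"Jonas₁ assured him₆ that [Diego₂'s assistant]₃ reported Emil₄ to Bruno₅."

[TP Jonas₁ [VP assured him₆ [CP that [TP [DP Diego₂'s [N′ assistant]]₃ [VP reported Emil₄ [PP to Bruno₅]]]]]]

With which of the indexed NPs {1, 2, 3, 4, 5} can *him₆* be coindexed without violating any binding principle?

*him* is a pronoun, so Principle B applies: it must be free in its binding domain.
Binding domain of *him₆*: the matrix TP, whose subject is Jonas₁.
*Jonas₁* c-commands the pronoun within its binding domain → coindexation would violate Principle B.
*Diego₂*: the pronoun c-commands this R-expression → coindexation would violate Principle C on *Diego₂*.
*[Diego₂'s assistant]₃*: the pronoun c-commands this R-expression → coindexation would violate Principle C on *[Diego₂'s assistant]₃*.
*Emil₄*: the pronoun c-commands this R-expression → coindexation would violate Principle C on *Emil₄*.
*Bruno₅*: the pronoun c-commands this R-expression → coindexation would violate Principle C on *Bruno₅*.

none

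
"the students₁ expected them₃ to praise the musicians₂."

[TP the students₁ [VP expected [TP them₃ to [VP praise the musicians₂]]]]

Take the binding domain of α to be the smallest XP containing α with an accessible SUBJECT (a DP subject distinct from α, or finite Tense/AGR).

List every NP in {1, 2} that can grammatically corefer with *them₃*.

none

*them* is a pronoun, so Principle B applies: it must be free in its binding domain.
Binding domain of *them₃*: the matrix TP, whose subject is the students₁.
*the students₁* c-commands the pronoun within its binding domain → coindexation would violate Principle B.
*the musicians₂*: the pronoun c-commands this R-expression → coindexation would violate Principle C on *the musicians₂*.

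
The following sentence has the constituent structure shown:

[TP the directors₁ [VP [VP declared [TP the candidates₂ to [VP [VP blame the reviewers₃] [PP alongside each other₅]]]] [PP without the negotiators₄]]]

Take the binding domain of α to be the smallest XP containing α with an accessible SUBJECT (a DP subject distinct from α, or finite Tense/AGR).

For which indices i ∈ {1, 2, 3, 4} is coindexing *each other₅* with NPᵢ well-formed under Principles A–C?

{2}

*each other* is an anaphor, so Principle A applies: it must be bound in its binding domain.
Binding domain of *each other₅*: the embedded TP, whose subject is the candidates₂.
*the directors₁* c-commands the anaphor but is outside its binding domain → cannot satisfy Principle A.
*the candidates₂* c-commands the anaphor within its binding domain → licit binder.
*the reviewers₃* does not c-command the anaphor → cannot bind it.
*the negotiators₄* does not c-command the anaphor → cannot bind it.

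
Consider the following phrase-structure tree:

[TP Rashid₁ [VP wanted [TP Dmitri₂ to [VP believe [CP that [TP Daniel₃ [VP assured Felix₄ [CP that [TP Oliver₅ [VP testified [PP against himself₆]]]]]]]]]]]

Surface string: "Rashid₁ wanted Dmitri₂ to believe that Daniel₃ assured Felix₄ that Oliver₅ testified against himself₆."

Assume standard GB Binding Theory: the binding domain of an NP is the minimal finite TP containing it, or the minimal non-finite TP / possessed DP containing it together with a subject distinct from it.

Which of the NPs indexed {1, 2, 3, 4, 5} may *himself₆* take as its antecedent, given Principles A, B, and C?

*himself* is an anaphor, so Principle A applies: it must be bound in its binding domain.
Binding domain of *himself₆*: the embedded TP, whose subject is Oliver₅.
*Rashid₁* c-commands the anaphor but is outside its binding domain → cannot satisfy Principle A.
*Dmitri₂* c-commands the anaphor but is outside its binding domain → cannot satisfy Principle A.
*Daniel₃* c-commands the anaphor but is outside its binding domain → cannot satisfy Principle A.
*Felix₄* c-commands the anaphor but is outside its binding domain → cannot satisfy Principle A.
*Oliver₅* c-commands the anaphor within its binding domain → licit binder.

{5}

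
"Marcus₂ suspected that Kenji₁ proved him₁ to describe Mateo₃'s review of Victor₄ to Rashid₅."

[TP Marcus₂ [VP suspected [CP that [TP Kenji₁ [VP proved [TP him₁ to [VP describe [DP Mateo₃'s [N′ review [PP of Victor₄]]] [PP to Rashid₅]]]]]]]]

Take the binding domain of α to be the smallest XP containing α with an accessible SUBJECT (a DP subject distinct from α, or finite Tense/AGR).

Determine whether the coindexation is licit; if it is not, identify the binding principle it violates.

The two coindexed NPs are *Kenji₁* and *him₁*.
*him₁* is a pronoun. Its binding domain is the embedded TP, whose subject is Kenji₁.
*Kenji₁* c-commands it within that domain and carries the same index.
The pronoun is locally bound → Principle B violation.

Principle B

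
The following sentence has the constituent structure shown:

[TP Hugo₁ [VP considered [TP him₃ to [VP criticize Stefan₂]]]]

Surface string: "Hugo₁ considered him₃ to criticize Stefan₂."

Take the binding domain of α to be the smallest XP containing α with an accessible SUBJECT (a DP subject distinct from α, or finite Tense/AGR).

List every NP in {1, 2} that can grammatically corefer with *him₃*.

none

*him* is a pronoun, so Principle B applies: it must be free in its binding domain.
Binding domain of *him₃*: the matrix TP, whose subject is Hugo₁.
*Hugo₁* c-commands the pronoun within its binding domain → coindexation would violate Principle B.
*Stefan₂*: the pronoun c-commands this R-expression → coindexation would violate Principle C on *Stefan₂*.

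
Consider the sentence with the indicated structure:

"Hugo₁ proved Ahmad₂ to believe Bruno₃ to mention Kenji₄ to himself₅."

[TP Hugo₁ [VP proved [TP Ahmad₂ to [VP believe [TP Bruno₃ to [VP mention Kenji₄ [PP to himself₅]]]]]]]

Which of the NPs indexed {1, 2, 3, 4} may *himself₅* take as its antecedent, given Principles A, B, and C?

{3, 4}

*himself* is an anaphor, so Principle A applies: it must be bound in its binding domain.
Binding domain of *himself₅*: the embedded TP, whose subject is Bruno₃.
*Hugo₁* c-commands the anaphor but is outside its binding domain → cannot satisfy Principle A.
*Ahmad₂* c-commands the anaphor but is outside its binding domain → cannot satisfy Principle A.
*Bruno₃* c-commands the anaphor within its binding domain → licit binder.
*Kenji₄* c-commands the anaphor within its binding domain → licit binder.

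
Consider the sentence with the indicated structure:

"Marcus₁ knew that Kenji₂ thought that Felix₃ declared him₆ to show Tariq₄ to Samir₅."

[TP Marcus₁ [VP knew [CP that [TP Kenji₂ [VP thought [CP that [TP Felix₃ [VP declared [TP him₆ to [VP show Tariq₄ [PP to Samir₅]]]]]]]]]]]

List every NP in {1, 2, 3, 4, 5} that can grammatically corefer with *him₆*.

*him* is a pronoun, so Principle B applies: it must be free in its binding domain.
Binding domain of *him₆*: the embedded TP, whose subject is Felix₃.
*Marcus₁* c-commands the pronoun but from outside its binding domain, and is not c-commanded by it → coindexation permitted.
*Kenji₂* c-commands the pronoun but from outside its binding domain, and is not c-commanded by it → coindexation permitted.
*Felix₃* c-commands the pronoun within its binding domain → coindexation would violate Principle B.
*Tariq₄*: the pronoun c-commands this R-expression → coindexation would violate Principle C on *Tariq₄*.
*Samir₅*: the pronoun c-commands this R-expression → coindexation would violate Principle C on *Samir₅*.

{1, 2}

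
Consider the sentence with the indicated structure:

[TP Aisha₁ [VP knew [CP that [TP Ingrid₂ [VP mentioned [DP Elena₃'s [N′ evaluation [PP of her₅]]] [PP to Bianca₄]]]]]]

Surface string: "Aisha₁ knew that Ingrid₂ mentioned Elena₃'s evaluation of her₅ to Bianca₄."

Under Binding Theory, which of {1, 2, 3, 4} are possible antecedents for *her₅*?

*her* is a pronoun, so Principle B applies: it must be free in its binding domain.
Binding domain of *her₅*: the possessed DP, whose subject is Elena₃.
*Aisha₁* c-commands the pronoun but from outside its binding domain, and is not c-commanded by it → coindexation permitted.
*Ingrid₂* c-commands the pronoun but from outside its binding domain, and is not c-commanded by it → coindexation permitted.
*Elena₃* c-commands the pronoun within its binding domain → coindexation would violate Principle B.
*Bianca₄* and the pronoun do not c-command one another → neither Principle B nor Principle C is at stake; coindexation permitted.

{1, 2, 4}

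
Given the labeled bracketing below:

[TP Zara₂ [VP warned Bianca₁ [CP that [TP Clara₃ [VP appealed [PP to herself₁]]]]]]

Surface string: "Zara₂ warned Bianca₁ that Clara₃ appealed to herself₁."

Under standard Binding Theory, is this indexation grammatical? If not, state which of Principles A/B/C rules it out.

The two coindexed NPs are *Bianca₁* and *herself₁*.
*herself₁* is an anaphor. Principle A requires it to be bound within its binding domain — the embedded TP, whose subject is Clara₃.
Within that domain it is c-commanded by *Clara₃*, which does not share its index.
*Bianca₁* does c-command the anaphor, but from outside its binding domain.
The anaphor is unbound in its domain → Principle A violation.

Principle A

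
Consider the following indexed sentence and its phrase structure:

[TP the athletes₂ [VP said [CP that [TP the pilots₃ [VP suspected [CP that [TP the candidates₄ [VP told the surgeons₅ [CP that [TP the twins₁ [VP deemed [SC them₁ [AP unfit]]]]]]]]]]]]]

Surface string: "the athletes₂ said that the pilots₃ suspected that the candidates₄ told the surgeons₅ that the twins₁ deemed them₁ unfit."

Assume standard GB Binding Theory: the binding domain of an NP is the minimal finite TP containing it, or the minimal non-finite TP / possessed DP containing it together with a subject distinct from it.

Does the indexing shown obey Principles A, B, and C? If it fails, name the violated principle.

The two coindexed NPs are *the twins₁* and *them₁*.
*them₁* is a pronoun. Its binding domain is the embedded TP, whose subject is the twins₁.
*the twins₁* c-commands it within that domain and carries the same index.
The pronoun is locally bound → Principle B violation.

Principle B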